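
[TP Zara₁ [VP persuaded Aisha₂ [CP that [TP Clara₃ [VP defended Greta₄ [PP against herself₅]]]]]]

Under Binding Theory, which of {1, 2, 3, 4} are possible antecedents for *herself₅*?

*herself* is an anaphor, so Principle A applies: it must be bound in its binding domain.
Binding domain of *herself₅*: the embedded TP, whose subject is Clara₃.
*Zara₁* c-commands the anaphor but is outside its binding domain → cannot satisfy Principle A.
*Aisha₂* c-commands the anaphor but is outside its binding domain → cannot satisfy Principle A.
*Clara₃* c-commands the anaphor within its binding domain → licit binder.
*Greta₄* c-commands the anaphor within its binding domain → licit binder.

{3, 4}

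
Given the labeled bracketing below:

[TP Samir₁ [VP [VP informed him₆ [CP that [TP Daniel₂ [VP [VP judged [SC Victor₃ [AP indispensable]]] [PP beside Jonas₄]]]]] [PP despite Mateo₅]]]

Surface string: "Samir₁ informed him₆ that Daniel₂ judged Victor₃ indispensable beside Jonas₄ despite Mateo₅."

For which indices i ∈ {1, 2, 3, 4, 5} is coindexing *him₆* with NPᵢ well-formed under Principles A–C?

{5}

*him* is a pronoun, so Principle B applies: it must be free in its binding domain.
Binding domain of *him₆*: the matrix TP, whose subject is Samir₁.
*Samir₁* c-commands the pronoun within its binding domain → coindexation would violate Principle B.
*Daniel₂*: the pronoun c-commands this R-expression → coindexation would violate Principle C on *Daniel₂*.
*Victor₃*: the pronoun c-commands this R-expression → coindexation would violate Principle C on *Victor₃*.
*Jonas₄*: the pronoun c-commands this R-expression → coindexation would violate Principle C on *Jonas₄*.
*Mateo₅* and the pronoun do not c-command one another → neither Principle B nor Principle C is at stake; coindexation permitted.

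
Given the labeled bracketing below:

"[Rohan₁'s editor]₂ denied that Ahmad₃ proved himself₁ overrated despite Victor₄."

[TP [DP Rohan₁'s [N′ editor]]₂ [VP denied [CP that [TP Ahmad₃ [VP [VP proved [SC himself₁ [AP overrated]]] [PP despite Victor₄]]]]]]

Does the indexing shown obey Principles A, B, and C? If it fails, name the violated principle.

Principle A

The two coindexed NPs are *Rohan₁* and *himself₁*.
*himself₁* is an anaphor. Principle A requires it to be bound within its binding domain — the embedded TP, whose subject is Ahmad₃.
Within that domain it is c-commanded by *Ahmad₃*, which does not share its index.
*Rohan₁* does not c-command the anaphor at all.
The anaphor is unbound in its domain → Principle A violation.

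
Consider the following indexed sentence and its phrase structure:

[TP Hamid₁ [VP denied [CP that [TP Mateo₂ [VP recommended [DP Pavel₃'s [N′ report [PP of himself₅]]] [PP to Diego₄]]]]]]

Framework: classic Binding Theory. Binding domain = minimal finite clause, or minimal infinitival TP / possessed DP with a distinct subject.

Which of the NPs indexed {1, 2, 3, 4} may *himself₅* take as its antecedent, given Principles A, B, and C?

{3}

*himself* is an anaphor, so Principle A applies: it must be bound in its binding domain.
Binding domain of *himself₅*: the possessed DP, whose subject is Pavel₃.
*Hamid₁* c-commands the anaphor but is outside its binding domain → cannot satisfy Principle A.
*Mateo₂* c-commands the anaphor but is outside its binding domain → cannot satisfy Principle A.
*Pavel₃* c-commands the anaphor within its binding domain → licit binder.
*Diego₄* does not c-command the anaphor → cannot bind it.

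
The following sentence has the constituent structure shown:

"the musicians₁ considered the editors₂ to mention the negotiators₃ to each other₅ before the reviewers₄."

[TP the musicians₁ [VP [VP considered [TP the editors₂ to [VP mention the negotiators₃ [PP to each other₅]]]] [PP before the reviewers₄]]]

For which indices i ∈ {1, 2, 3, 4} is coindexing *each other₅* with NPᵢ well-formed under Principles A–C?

{2, 3}

*each other* is an anaphor, so Principle A applies: it must be bound in its binding domain.
Binding domain of *each other₅*: the embedded TP, whose subject is the editors₂.
*the musicians₁* c-commands the anaphor but is outside its binding domain → cannot satisfy Principle A.
*the editors₂* c-commands the anaphor within its binding domain → licit binder.
*the negotiators₃* c-commands the anaphor within its binding domain → licit binder.
*the reviewers₄* does not c-command the anaphor → cannot bind it.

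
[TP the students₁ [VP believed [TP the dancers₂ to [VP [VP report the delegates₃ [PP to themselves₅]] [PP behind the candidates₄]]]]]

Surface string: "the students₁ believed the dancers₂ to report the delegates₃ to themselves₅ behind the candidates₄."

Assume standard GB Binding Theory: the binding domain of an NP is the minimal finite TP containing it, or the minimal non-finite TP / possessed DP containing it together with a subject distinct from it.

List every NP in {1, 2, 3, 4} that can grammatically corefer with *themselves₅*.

*themselves* is an anaphor, so Principle A applies: it must be bound in its binding domain.
Binding domain of *themselves₅*: the embedded TP, whose subject is the dancers₂.
*the students₁* c-commands the anaphor but is outside its binding domain → cannot satisfy Principle A.
*the dancers₂* c-commands the anaphor within its binding domain → licit binder.
*the delegates₃* c-commands the anaphor within its binding domain → licit binder.
*the candidates₄* does not c-command the anaphor → cannot bind it.

{2, 3}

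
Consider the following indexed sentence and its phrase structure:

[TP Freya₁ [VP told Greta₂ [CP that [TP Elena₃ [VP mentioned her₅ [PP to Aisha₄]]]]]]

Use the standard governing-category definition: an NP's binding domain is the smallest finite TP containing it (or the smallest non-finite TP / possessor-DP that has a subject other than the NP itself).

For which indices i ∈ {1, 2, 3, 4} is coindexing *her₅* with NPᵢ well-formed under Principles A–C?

{1, 2}

*her* is a pronoun, so Principle B applies: it must be free in its binding domain.
Binding domain of *her₅*: the embedded TP, whose subject is Elena₃.
*Freya₁* c-commands the pronoun but from outside its binding domain, and is not c-commanded by it → coindexation permitted.
*Greta₂* c-commands the pronoun but from outside its binding domain, and is not c-commanded by it → coindexation permitted.
*Elena₃* c-commands the pronoun within its binding domain → coindexation would violate Principle B.
*Aisha₄*: the pronoun c-commands this R-expression → coindexation would violate Principle C on *Aisha₄*.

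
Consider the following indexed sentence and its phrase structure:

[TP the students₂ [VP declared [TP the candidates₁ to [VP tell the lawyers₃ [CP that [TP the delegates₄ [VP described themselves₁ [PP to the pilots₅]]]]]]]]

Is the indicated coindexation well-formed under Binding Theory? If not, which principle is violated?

Principle A

The two coindexed NPs are *the candidates₁* and *themselves₁*.
*themselves₁* is an anaphor. Principle A requires it to be bound within its binding domain — the embedded TP, whose subject is the delegates₄.
Within that domain it is c-commanded by *the delegates₄*, which does not share its index.
*the candidates₁* does c-command the anaphor, but from outside its binding domain.
The anaphor is unbound in its domain → Principle A violation.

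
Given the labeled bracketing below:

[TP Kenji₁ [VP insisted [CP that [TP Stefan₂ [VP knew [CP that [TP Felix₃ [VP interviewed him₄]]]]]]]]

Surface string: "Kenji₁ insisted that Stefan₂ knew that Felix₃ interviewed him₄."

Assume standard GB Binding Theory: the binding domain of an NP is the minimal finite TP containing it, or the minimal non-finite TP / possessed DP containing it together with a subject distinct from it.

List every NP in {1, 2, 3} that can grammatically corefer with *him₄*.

*him* is a pronoun, so Principle B applies: it must be free in its binding domain.
Binding domain of *him₄*: the embedded TP, whose subject is Felix₃.
*Kenji₁* c-commands the pronoun but from outside its binding domain, and is not c-commanded by it → coindexation permitted.
*Stefan₂* c-commands the pronoun but from outside its binding domain, and is not c-commanded by it → coindexation permitted.
*Felix₃* c-commands the pronoun within its binding domain → coindexation would violate Principle B.

{1, 2}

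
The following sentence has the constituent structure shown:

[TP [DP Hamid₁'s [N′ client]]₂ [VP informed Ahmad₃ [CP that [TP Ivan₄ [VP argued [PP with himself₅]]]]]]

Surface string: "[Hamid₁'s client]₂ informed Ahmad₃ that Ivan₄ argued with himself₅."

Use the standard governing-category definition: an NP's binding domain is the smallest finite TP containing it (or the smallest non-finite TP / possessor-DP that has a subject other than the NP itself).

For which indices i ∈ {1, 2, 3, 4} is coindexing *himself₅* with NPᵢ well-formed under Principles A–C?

*himself* is an anaphor, so Principle A applies: it must be bound in its binding domain.
Binding domain of *himself₅*: the embedded TP, whose subject is Ivan₄.
*Hamid₁* does not c-command the anaphor → cannot bind it.
*[Hamid₁'s client]₂* c-commands the anaphor but is outside its binding domain → cannot satisfy Principle A.
*Ahmad₃* c-commands the anaphor but is outside its binding domain → cannot satisfy Principle A.
*Ivan₄* c-commands the anaphor within its binding domain → licit binder.

{4}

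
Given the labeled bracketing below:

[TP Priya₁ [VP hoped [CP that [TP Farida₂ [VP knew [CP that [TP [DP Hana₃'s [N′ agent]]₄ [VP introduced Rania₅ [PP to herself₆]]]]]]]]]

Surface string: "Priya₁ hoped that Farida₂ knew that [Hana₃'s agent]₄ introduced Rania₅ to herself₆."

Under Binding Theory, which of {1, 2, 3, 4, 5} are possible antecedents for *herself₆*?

*herself* is an anaphor, so Principle A applies: it must be bound in its binding domain.
Binding domain of *herself₆*: the embedded TP, whose subject is [Hana₃'s agent]₄.
*Priya₁* c-commands the anaphor but is outside its binding domain → cannot satisfy Principle A.
*Farida₂* c-commands the anaphor but is outside its binding domain → cannot satisfy Principle A.
*Hana₃* does not c-command the anaphor → cannot bind it.
*[Hana₃'s agent]₄* c-commands the anaphor within its binding domain → licit binder.
*Rania₅* c-commands the anaphor within its binding domain → licit binder.

{4, 5}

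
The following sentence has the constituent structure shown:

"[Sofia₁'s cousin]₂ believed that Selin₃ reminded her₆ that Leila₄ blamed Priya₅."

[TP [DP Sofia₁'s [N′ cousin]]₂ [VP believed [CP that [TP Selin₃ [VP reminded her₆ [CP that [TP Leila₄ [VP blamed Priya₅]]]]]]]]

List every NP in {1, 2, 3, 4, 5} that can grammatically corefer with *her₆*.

*her* is a pronoun, so Principle B applies: it must be free in its binding domain.
Binding domain of *her₆*: the embedded TP, whose subject is Selin₃.
*Sofia₁* and the pronoun do not c-command one another → neither Principle B nor Principle C is at stake; coindexation permitted.
*[Sofia₁'s cousin]₂* c-commands the pronoun but from outside its binding domain, and is not c-commanded by it → coindexation permitted.
*Selin₃* c-commands the pronoun within its binding domain → coindexation would violate Principle B.
*Leila₄*: the pronoun c-commands this R-expression → coindexation would violate Principle C on *Leila₄*.
*Priya₅*: the pronoun c-commands this R-expression → coindexation would violate Principle C on *Priya₅*.

{1, 2}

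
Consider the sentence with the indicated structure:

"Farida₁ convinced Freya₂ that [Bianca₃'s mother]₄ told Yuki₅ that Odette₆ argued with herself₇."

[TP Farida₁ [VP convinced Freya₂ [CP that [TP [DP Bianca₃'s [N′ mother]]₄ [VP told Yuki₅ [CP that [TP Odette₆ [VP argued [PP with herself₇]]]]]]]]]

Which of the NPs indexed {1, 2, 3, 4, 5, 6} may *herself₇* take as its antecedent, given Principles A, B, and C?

*herself* is an anaphor, so Principle A applies: it must be bound in its binding domain.
Binding domain of *herself₇*: the embedded TP, whose subject is Odette₆.
*Farida₁* c-commands the anaphor but is outside its binding domain → cannot satisfy Principle A.
*Freya₂* c-commands the anaphor but is outside its binding domain → cannot satisfy Principle A.
*Bianca₃* does not c-command the anaphor → cannot bind it.
*[Bianca₃'s mother]₄* c-commands the anaphor but is outside its binding domain → cannot satisfy Principle A.
*Yuki₅* c-commands the anaphor but is outside its binding domain → cannot satisfy Principle A.
*Odette₆* c-commands the anaphor within its binding domain → licit binder.

{6}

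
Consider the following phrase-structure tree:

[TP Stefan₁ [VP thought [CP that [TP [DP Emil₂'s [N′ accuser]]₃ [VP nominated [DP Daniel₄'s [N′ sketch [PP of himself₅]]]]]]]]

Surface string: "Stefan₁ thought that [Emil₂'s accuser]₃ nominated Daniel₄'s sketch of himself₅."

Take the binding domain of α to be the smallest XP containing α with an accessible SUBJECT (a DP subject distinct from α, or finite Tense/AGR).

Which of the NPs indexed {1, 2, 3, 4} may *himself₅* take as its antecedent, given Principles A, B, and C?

*himself* is an anaphor, so Principle A applies: it must be bound in its binding domain.
Binding domain of *himself₅*: the possessed DP, whose subject is Daniel₄.
*Stefan₁* c-commands the anaphor but is outside its binding domain → cannot satisfy Principle A.
*Emil₂* does not c-command the anaphor → cannot bind it.
*[Emil₂'s accuser]₃* c-commands the anaphor but is outside its binding domain → cannot satisfy Principle A.
*Daniel₄* c-commands the anaphor within its binding domain → licit binder.

{4}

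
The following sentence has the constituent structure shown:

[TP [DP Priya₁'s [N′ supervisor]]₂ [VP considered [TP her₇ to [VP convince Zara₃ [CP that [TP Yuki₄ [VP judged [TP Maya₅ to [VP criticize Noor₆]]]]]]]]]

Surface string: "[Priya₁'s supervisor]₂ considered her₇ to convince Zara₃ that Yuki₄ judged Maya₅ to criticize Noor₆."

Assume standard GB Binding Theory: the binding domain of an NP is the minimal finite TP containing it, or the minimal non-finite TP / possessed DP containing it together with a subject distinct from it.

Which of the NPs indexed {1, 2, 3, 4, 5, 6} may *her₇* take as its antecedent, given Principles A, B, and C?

{1}

*her* is a pronoun, so Principle B applies: it must be free in its binding domain.
Binding domain of *her₇*: the matrix TP, whose subject is [Priya₁'s supervisor]₂.
*Priya₁* and the pronoun do not c-command one another → neither Principle B nor Principle C is at stake; coindexation permitted.
*[Priya₁'s supervisor]₂* c-commands the pronoun within its binding domain → coindexation would violate Principle B.
*Zara₃*: the pronoun c-commands this R-expression → coindexation would violate Principle C on *Zara₃*.
*Yuki₄*: the pronoun c-commands this R-expression → coindexation would violate Principle C on *Yuki₄*.
*Maya₅*: the pronoun c-commands this R-expression → coindexation would violate Principle C on *Maya₅*.
*Noor₆*: the pronoun c-commands this R-expression → coindexation would violate Principle C on *Noor₆*.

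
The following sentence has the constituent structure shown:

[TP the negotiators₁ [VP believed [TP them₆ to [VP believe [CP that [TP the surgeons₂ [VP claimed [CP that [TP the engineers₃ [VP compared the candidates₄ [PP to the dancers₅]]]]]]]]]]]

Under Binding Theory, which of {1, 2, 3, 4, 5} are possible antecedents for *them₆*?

*them* is a pronoun, so Principle B applies: it must be free in its binding domain.
Binding domain of *them₆*: the matrix TP, whose subject is the negotiators₁.
*the negotiators₁* c-commands the pronoun within its binding domain → coindexation would violate Principle B.
*the surgeons₂*: the pronoun c-commands this R-expression → coindexation would violate Principle C on *the surgeons₂*.
*the engineers₃*: the pronoun c-commands this R-expression → coindexation would violate Principle C on *the engineers₃*.
*the candidates₄*: the pronoun c-commands this R-expression → coindexation would violate Principle C on *the candidates₄*.
*the dancers₅*: the pronoun c-commands this R-expression → coindexation would violate Principle C on *the dancers₅*.

none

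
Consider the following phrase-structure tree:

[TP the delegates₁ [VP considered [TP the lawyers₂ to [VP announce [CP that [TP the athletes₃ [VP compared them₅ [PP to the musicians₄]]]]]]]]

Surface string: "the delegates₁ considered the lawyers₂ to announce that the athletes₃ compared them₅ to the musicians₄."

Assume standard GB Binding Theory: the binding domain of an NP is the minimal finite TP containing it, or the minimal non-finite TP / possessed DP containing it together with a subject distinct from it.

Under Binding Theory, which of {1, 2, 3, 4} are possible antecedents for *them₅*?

*them* is a pronoun, so Principle B applies: it must be free in its binding domain.
Binding domain of *them₅*: the embedded TP, whose subject is the athletes₃.
*the delegates₁* c-commands the pronoun but from outside its binding domain, and is not c-commanded by it → coindexation permitted.
*the lawyers₂* c-commands the pronoun but from outside its binding domain, and is not c-commanded by it → coindexation permitted.
*the athletes₃* c-commands the pronoun within its binding domain → coindexation would violate Principle B.
*the musicians₄*: the pronoun c-commands this R-expression → coindexation would violate Principle C on *the musicians₄*.

{1, 2}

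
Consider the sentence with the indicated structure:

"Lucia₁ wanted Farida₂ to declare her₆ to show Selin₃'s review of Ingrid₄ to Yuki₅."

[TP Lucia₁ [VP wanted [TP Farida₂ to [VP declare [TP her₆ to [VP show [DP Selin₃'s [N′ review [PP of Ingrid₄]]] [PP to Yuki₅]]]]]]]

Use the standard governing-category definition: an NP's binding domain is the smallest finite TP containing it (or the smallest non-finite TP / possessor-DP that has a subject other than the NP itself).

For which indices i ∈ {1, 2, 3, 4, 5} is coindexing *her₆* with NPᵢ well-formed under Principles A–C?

*her* is a pronoun, so Principle B applies: it must be free in its binding domain.
Binding domain of *her₆*: the embedded TP, whose subject is Farida₂.
*Lucia₁* c-commands the pronoun but from outside its binding domain, and is not c-commanded by it → coindexation permitted.
*Farida₂* c-commands the pronoun within its binding domain → coindexation would violate Principle B.
*Selin₃*: the pronoun c-commands this R-expression → coindexation would violate Principle C on *Selin₃*.
*Ingrid₄*: the pronoun c-commands this R-expression → coindexation would violate Principle C on *Ingrid₄*.
*Yuki₅*: the pronoun c-commands this R-expression → coindexation would violate Principle C on *Yuki₅*.

{1}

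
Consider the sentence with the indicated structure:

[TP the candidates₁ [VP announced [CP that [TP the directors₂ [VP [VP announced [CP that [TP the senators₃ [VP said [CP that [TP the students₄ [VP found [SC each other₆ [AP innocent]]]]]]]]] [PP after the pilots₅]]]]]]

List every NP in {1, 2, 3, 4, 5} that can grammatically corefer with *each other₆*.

*each other* is an anaphor, so Principle A applies: it must be bound in its binding domain.
Binding domain of *each other₆*: the embedded TP, whose subject is the students₄.
*the candidates₁* c-commands the anaphor but is outside its binding domain → cannot satisfy Principle A.
*the directors₂* c-commands the anaphor but is outside its binding domain → cannot satisfy Principle A.
*the senators₃* c-commands the anaphor but is outside its binding domain → cannot satisfy Principle A.
*the students₄* c-commands the anaphor within its binding domain → licit binder.
*the pilots₅* does not c-command the anaphor → cannot bind it.

{4}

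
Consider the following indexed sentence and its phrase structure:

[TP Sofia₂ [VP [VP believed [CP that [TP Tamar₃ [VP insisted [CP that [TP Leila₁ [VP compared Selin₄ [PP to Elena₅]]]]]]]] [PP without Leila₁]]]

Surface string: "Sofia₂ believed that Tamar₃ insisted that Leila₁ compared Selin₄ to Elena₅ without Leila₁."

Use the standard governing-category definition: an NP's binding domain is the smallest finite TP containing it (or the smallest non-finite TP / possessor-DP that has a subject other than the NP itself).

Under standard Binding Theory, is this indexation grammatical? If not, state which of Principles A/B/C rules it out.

The two coindexed NPs are *Leila₁* and *Leila₁*.
*Leila₁* is an R-expression; no coindexed NP c-commands it, so Principle C holds.
*Leila₁* is an R-expression; *Leila₁* does not c-command it, and no other NP shares its index, so Principle C is satisfied.
All principles are respected.

grammatical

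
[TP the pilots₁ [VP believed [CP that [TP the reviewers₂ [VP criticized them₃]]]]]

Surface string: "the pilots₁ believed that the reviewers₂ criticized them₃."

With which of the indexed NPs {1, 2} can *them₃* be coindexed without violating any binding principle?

{1}

*them* is a pronoun, so Principle B applies: it must be free in its binding domain.
Binding domain of *them₃*: the embedded TP, whose subject is the reviewers₂.
*the pilots₁* c-commands the pronoun but from outside its binding domain, and is not c-commanded by it → coindexation permitted.
*the reviewers₂* c-commands the pronoun within its binding domain → coindexation would violate Principle B.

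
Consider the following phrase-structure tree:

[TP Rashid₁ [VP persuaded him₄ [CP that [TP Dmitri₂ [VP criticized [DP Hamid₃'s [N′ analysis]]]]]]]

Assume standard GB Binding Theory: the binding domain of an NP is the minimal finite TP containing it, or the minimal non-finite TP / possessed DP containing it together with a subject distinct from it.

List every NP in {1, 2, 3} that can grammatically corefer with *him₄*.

none

*him* is a pronoun, so Principle B applies: it must be free in its binding domain.
Binding domain of *him₄*: the matrix TP, whose subject is Rashid₁.
*Rashid₁* c-commands the pronoun within its binding domain → coindexation would violate Principle B.
*Dmitri₂*: the pronoun c-commands this R-expression → coindexation would violate Principle C on *Dmitri₂*.
*Hamid₃*: the pronoun c-commands this R-expression → coindexation would violate Principle C on *Hamid₃*.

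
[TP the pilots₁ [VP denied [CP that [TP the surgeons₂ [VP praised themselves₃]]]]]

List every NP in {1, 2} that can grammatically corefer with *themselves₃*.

{2}

*themselves* is an anaphor, so Principle A applies: it must be bound in its binding domain.
Binding domain of *themselves₃*: the embedded TP, whose subject is the surgeons₂.
*the pilots₁* c-commands the anaphor but is outside its binding domain → cannot satisfy Principle A.
*the surgeons₂* c-commands the anaphor within its binding domain → licit binder.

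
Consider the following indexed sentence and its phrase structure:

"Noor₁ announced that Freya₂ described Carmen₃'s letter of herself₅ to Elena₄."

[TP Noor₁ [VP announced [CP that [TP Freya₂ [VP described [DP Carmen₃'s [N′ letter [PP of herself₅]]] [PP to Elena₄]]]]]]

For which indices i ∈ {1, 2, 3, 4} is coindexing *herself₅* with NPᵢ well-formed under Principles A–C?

*herself* is an anaphor, so Principle A applies: it must be bound in its binding domain.
Binding domain of *herself₅*: the possessed DP, whose subject is Carmen₃.
*Noor₁* c-commands the anaphor but is outside its binding domain → cannot satisfy Principle A.
*Freya₂* c-commands the anaphor but is outside its binding domain → cannot satisfy Principle A.
*Carmen₃* c-commands the anaphor within its binding domain → licit binder.
*Elena₄* does not c-command the anaphor → cannot bind it.

{3}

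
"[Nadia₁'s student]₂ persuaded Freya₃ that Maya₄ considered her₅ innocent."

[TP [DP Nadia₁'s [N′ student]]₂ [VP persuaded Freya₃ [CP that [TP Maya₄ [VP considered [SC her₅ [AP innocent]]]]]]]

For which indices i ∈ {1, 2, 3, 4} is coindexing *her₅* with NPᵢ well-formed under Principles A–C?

{1, 2, 3}

*her* is a pronoun, so Principle B applies: it must be free in its binding domain.
Binding domain of *her₅*: the embedded TP, whose subject is Maya₄.
*Nadia₁* and the pronoun do not c-command one another → neither Principle B nor Principle C is at stake; coindexation permitted.
*[Nadia₁'s student]₂* c-commands the pronoun but from outside its binding domain, and is not c-commanded by it → coindexation permitted.
*Freya₃* c-commands the pronoun but from outside its binding domain, and is not c-commanded by it → coindexation permitted.
*Maya₄* c-commands the pronoun within its binding domain → coindexation would violate Principle B.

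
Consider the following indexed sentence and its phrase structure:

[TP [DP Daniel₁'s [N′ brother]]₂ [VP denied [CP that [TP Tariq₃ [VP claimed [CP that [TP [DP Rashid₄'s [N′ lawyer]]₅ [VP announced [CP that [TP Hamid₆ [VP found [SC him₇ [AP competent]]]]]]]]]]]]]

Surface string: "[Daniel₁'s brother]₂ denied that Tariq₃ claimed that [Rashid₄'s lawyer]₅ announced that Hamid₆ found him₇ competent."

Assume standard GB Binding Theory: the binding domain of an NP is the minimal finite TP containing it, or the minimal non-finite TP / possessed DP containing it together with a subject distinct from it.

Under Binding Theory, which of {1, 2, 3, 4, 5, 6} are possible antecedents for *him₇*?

*him* is a pronoun, so Principle B applies: it must be free in its binding domain.
Binding domain of *him₇*: the embedded TP, whose subject is Hamid₆.
*Daniel₁* and the pronoun do not c-command one another → neither Principle B nor Principle C is at stake; coindexation permitted.
*[Daniel₁'s brother]₂* c-commands the pronoun but from outside its binding domain, and is not c-commanded by it → coindexation permitted.
*Tariq₃* c-commands the pronoun but from outside its binding domain, and is not c-commanded by it → coindexation permitted.
*Rashid₄* and the pronoun do not c-command one another → neither Principle B nor Principle C is at stake; coindexation permitted.
*[Rashid₄'s lawyer]₅* c-commands the pronoun but from outside its binding domain, and is not c-commanded by it → coindexation permitted.
*Hamid₆* c-commands the pronoun within its binding domain → coindexation would violate Principle B.

{1, 2, 3, 4, 5}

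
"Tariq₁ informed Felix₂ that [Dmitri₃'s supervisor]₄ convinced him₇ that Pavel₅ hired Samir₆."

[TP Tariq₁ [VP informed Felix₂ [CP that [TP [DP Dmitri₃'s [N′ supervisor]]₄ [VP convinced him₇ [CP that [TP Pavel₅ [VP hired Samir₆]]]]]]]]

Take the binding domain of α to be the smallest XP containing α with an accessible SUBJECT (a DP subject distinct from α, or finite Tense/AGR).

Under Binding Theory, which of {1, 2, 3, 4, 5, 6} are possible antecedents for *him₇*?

*him* is a pronoun, so Principle B applies: it must be free in its binding domain.
Binding domain of *him₇*: the embedded TP, whose subject is [Dmitri₃'s supervisor]₄.
*Tariq₁* c-commands the pronoun but from outside its binding domain, and is not c-commanded by it → coindexation permitted.
*Felix₂* c-commands the pronoun but from outside its binding domain, and is not c-commanded by it → coindexation permitted.
*Dmitri₃* and the pronoun do not c-command one another → neither Principle B nor Principle C is at stake; coindexation permitted.
*[Dmitri₃'s supervisor]₄* c-commands the pronoun within its binding domain → coindexation would violate Principle B.
*Pavel₅*: the pronoun c-commands this R-expression → coindexation would violate Principle C on *Pavel₅*.
*Samir₆*: the pronoun c-commands this R-expression → coindexation would violate Principle C on *Samir₆*.

{1, 2, 3}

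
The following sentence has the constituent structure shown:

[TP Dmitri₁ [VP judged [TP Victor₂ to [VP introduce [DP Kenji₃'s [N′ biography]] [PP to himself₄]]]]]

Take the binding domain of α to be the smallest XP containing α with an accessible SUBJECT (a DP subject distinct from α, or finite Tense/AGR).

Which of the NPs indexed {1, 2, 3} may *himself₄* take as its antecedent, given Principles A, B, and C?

{2}

*himself* is an anaphor, so Principle A applies: it must be bound in its binding domain.
Binding domain of *himself₄*: the embedded TP, whose subject is Victor₂.
*Dmitri₁* c-commands the anaphor but is outside its binding domain → cannot satisfy Principle A.
*Victor₂* c-commands the anaphor within its binding domain → licit binder.
*Kenji₃* does not c-command the anaphor → cannot bind it.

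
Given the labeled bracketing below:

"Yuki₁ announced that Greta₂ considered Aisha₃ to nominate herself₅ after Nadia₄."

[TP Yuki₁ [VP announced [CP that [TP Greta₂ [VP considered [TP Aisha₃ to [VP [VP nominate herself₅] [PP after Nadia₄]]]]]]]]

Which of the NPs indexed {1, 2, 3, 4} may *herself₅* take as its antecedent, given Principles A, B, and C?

*herself* is an anaphor, so Principle A applies: it must be bound in its binding domain.
Binding domain of *herself₅*: the embedded TP, whose subject is Aisha₃.
*Yuki₁* c-commands the anaphor but is outside its binding domain → cannot satisfy Principle A.
*Greta₂* c-commands the anaphor but is outside its binding domain → cannot satisfy Principle A.
*Aisha₃* c-commands the anaphor within its binding domain → licit binder.
*Nadia₄* does not c-command the anaphor → cannot bind it.

{3}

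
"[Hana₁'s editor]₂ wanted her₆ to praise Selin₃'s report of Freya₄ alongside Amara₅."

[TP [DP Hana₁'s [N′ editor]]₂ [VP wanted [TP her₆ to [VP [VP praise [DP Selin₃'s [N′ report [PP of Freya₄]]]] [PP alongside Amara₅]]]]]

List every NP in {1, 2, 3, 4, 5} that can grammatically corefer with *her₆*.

{1}

*her* is a pronoun, so Principle B applies: it must be free in its binding domain.
Binding domain of *her₆*: the matrix TP, whose subject is [Hana₁'s editor]₂.
*Hana₁* and the pronoun do not c-command one another → neither Principle B nor Principle C is at stake; coindexation permitted.
*[Hana₁'s editor]₂* c-commands the pronoun within its binding domain → coindexation would violate Principle B.
*Selin₃*: the pronoun c-commands this R-expression → coindexation would violate Principle C on *Selin₃*.
*Freya₄*: the pronoun c-commands this R-expression → coindexation would violate Principle C on *Freya₄*.
*Amara₅*: the pronoun c-commands this R-expression → coindexation would violate Principle C on *Amara₅*.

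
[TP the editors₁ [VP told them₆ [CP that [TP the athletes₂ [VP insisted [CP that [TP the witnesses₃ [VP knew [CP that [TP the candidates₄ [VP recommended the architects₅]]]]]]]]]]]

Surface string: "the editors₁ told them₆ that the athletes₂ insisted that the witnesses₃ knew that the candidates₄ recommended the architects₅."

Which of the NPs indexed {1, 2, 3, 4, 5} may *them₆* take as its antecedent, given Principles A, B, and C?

none

*them* is a pronoun, so Principle B applies: it must be free in its binding domain.
Binding domain of *them₆*: the matrix TP, whose subject is the editors₁.
*the editors₁* c-commands the pronoun within its binding domain → coindexation would violate Principle B.
*the athletes₂*: the pronoun c-commands this R-expression → coindexation would violate Principle C on *the athletes₂*.
*the witnesses₃*: the pronoun c-commands this R-expression → coindexation would violate Principle C on *the witnesses₃*.
*the candidates₄*: the pronoun c-commands this R-expression → coindexation would violate Principle C on *the candidates₄*.
*the architects₅*: the pronoun c-commands this R-expression → coindexation would violate Principle C on *the architects₅*.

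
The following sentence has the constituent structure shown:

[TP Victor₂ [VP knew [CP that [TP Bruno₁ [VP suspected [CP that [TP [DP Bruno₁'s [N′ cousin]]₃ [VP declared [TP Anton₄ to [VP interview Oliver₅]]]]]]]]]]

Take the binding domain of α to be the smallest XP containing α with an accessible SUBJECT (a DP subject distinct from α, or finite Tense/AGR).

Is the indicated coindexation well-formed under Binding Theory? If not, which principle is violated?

Principle C

The two coindexed NPs are *Bruno₁* (the lower occurrence) and *Bruno₁* (the higher occurrence).
*Bruno₁* (the lower occurrence) is an R-expression. Principle C requires it to be free everywhere.
*Bruno₁* (the higher occurrence) c-commands it and carries the same index.
The R-expression is bound → Principle C violation.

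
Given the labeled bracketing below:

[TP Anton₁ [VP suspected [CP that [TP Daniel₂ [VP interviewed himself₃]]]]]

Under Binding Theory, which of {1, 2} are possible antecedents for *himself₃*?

{2}

*himself* is an anaphor, so Principle A applies: it must be bound in its binding domain.
Binding domain of *himself₃*: the embedded TP, whose subject is Daniel₂.
*Anton₁* c-commands the anaphor but is outside its binding domain → cannot satisfy Principle A.
*Daniel₂* c-commands the anaphor within its binding domain → licit binder.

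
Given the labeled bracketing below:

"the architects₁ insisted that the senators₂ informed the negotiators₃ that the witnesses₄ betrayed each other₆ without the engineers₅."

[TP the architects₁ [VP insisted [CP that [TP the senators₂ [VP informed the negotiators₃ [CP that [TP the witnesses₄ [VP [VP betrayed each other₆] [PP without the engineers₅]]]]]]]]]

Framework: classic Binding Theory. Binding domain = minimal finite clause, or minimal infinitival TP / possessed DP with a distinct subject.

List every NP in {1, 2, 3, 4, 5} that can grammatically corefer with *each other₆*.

*each other* is an anaphor, so Principle A applies: it must be bound in its binding domain.
Binding domain of *each other₆*: the embedded TP, whose subject is the witnesses₄.
*the architects₁* c-commands the anaphor but is outside its binding domain → cannot satisfy Principle A.
*the senators₂* c-commands the anaphor but is outside its binding domain → cannot satisfy Principle A.
*the negotiators₃* c-commands the anaphor but is outside its binding domain → cannot satisfy Principle A.
*the witnesses₄* c-commands the anaphor within its binding domain → licit binder.
*the engineers₅* does not c-command the anaphor → cannot bind it.

{4}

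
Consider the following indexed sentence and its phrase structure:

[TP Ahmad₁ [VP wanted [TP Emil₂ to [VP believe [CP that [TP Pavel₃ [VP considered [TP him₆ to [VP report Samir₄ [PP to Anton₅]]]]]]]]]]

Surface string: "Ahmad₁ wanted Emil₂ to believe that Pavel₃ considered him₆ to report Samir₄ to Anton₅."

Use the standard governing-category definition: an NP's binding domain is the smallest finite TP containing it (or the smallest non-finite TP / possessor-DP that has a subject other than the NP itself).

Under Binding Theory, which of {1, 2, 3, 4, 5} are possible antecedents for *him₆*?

*him* is a pronoun, so Principle B applies: it must be free in its binding domain.
Binding domain of *him₆*: the embedded TP, whose subject is Pavel₃.
*Ahmad₁* c-commands the pronoun but from outside its binding domain, and is not c-commanded by it → coindexation permitted.
*Emil₂* c-commands the pronoun but from outside its binding domain, and is not c-commanded by it → coindexation permitted.
*Pavel₃* c-commands the pronoun within its binding domain → coindexation would violate Principle B.
*Samir₄*: the pronoun c-commands this R-expression → coindexation would violate Principle C on *Samir₄*.
*Anton₅*: the pronoun c-commands this R-expression → coindexation would violate Principle C on *Anton₅*.

{1, 2}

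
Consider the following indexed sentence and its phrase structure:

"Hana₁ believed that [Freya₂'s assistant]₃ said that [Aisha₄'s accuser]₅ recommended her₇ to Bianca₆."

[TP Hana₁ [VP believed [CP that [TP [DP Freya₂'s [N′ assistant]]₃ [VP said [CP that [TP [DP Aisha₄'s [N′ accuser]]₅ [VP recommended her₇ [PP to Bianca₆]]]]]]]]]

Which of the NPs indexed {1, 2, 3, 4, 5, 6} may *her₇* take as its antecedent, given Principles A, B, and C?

*her* is a pronoun, so Principle B applies: it must be free in its binding domain.
Binding domain of *her₇*: the embedded TP, whose subject is [Aisha₄'s accuser]₅.
*Hana₁* c-commands the pronoun but from outside its binding domain, and is not c-commanded by it → coindexation permitted.
*Freya₂* and the pronoun do not c-command one another → neither Principle B nor Principle C is at stake; coindexation permitted.
*[Freya₂'s assistant]₃* c-commands the pronoun but from outside its binding domain, and is not c-commanded by it → coindexation permitted.
*Aisha₄* and the pronoun do not c-command one another → neither Principle B nor Principle C is at stake; coindexation permitted.
*[Aisha₄'s accuser]₅* c-commands the pronoun within its binding domain → coindexation would violate Principle B.
*Bianca₆*: the pronoun c-commands this R-expression → coindexation would violate Principle C on *Bianca₆*.

{1, 2, 3, 4}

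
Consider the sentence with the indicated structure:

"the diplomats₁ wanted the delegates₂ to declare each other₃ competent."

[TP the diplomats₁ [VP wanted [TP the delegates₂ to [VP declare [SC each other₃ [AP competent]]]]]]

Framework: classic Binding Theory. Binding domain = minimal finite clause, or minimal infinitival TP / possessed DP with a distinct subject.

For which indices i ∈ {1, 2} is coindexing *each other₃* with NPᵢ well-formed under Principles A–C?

*each other* is an anaphor, so Principle A applies: it must be bound in its binding domain.
Binding domain of *each other₃*: the embedded TP, whose subject is the delegates₂.
*the diplomats₁* c-commands the anaphor but is outside its binding domain → cannot satisfy Principle A.
*the delegates₂* c-commands the anaphor within its binding domain → licit binder.

{2}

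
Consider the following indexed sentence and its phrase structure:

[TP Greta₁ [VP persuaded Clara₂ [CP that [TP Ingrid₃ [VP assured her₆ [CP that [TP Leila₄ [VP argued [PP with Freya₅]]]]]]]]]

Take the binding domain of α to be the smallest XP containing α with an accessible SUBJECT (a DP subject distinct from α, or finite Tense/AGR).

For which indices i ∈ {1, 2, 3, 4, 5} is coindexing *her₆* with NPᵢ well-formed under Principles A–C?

*her* is a pronoun, so Principle B applies: it must be free in its binding domain.
Binding domain of *her₆*: the embedded TP, whose subject is Ingrid₃.
*Greta₁* c-commands the pronoun but from outside its binding domain, and is not c-commanded by it → coindexation permitted.
*Clara₂* c-commands the pronoun but from outside its binding domain, and is not c-commanded by it → coindexation permitted.
*Ingrid₃* c-commands the pronoun within its binding domain → coindexation would violate Principle B.
*Leila₄*: the pronoun c-commands this R-expression → coindexation would violate Principle C on *Leila₄*.
*Freya₅*: the pronoun c-commands this R-expression → coindexation would violate Principle C on *Freya₅*.

{1, 2}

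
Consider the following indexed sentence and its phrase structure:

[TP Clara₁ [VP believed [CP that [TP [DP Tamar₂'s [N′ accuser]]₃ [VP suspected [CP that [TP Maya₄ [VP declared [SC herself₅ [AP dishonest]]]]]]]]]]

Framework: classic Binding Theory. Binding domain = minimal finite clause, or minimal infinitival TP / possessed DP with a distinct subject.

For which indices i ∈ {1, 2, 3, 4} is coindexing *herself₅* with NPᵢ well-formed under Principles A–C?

{4}

*herself* is an anaphor, so Principle A applies: it must be bound in its binding domain.
Binding domain of *herself₅*: the embedded TP, whose subject is Maya₄.
*Clara₁* c-commands the anaphor but is outside its binding domain → cannot satisfy Principle A.
*Tamar₂* does not c-command the anaphor → cannot bind it.
*[Tamar₂'s accuser]₃* c-commands the anaphor but is outside its binding domain → cannot satisfy Principle A.
*Maya₄* c-commands the anaphor within its binding domain → licit binder.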